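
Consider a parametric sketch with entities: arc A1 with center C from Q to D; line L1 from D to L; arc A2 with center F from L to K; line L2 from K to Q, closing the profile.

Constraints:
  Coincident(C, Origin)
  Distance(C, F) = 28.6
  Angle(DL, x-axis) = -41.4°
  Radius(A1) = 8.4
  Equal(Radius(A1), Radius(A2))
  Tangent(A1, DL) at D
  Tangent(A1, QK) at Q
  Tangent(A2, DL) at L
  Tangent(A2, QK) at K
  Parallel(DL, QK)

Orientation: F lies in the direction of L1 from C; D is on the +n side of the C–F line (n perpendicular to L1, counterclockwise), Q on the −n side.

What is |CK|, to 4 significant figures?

29.81

Tangency of A1 to both parallel lines with radius 8.4 puts D and Q at C ± 8.4·n: D = (5.555, 6.301), Q = (-5.555, -6.301). Equal radii place L and K the same way about F: L = F + 8.4·n = (27.01, -12.61), K = F − 8.4·n = (15.90, -25.21). Then |CK| = |K − C| = 29.81.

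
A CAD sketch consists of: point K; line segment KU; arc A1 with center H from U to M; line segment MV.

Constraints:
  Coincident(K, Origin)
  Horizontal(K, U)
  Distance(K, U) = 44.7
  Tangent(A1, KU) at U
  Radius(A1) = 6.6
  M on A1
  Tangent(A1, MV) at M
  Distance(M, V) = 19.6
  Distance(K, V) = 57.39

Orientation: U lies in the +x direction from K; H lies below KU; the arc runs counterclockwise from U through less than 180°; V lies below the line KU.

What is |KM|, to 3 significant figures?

40.8

K is at the origin; KU is horizontal with |KU| = 44.7 and U on the +x side, so U = (44.7, 0.00). The tangent condition forces HU to be normal to KU, so H = U + (0, -6.6) = (44.7, -6.60). Since HM ⟂ MV (tangency), |HV| = √(6.6² + 19.6²) = 20.7 regardless of where M sits on A1. So V lies on both circle(K, 57.39) and circle(H, 20.7); the below-KU intersection is V = (51.0, -26.3). M is the foot of the tangent from V: M = (39.4, -10.5).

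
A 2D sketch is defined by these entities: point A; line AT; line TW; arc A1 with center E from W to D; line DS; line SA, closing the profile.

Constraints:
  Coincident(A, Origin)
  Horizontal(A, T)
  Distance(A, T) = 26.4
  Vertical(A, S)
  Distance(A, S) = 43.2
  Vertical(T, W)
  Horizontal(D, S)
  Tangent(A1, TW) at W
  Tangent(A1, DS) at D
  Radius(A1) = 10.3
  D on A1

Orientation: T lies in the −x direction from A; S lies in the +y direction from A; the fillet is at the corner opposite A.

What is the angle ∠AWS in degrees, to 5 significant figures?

72.569°

The virtual corner opposite A is at (-26.400, 43.200). The tangent condition forces EW to be normal to TW and tangency of A1 to DS means the radius ED is perpendicular to DS, with radius 10.3, so the center E sits 10.3 in from both sides at E = (-16.100, 32.900). That places the tangent points at W = (-26.400, 32.900) on TW and D = (-16.100, 43.200) on DS. Then cos ∠AWS = WA·WS / (|WA||WS|), giving 72.569°.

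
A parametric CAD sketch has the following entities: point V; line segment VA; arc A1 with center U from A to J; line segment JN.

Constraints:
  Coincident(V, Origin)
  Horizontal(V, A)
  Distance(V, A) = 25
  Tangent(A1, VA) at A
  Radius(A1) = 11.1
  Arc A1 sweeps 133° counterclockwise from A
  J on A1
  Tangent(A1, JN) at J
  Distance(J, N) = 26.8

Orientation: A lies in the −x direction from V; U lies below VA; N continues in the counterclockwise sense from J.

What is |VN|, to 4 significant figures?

41.05

On A1, A sits at bearing 90° from U; a 133° counterclockwise sweep puts J at bearing 223°, so J = U + 11.1·(cos 223°, sin 223°) = (-33.12, -18.67). Since A1 is tangent to JN there, UJ ⟂ JN, so JN runs along (−sin 223°, cos 223°); with |JN| = 26.8, N = (-14.84, -38.27). Then |VN| = |N − V| = 41.05.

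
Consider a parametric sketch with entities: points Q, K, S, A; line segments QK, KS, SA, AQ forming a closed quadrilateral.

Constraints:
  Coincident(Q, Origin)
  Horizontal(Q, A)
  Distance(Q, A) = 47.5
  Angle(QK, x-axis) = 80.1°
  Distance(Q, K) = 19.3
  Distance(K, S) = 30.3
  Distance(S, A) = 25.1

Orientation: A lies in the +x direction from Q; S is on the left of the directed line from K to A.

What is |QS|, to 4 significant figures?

39.52

Q is at the origin; Q and A share the same y with |QA| = 47.5 and A in +x, so A = (47.5, 0). QK runs at 80.1° with |QK| = 19.3, so K = (3.318, 19.01). S is determined by |KS| = 30.3 and |SA| = 25.1 together: it lies at the intersection of circle(K, 30.3) and circle(A, 25.1). With |KA| = 48.10, the foot of the radical line on KA is 27.04 from K and the perpendicular offset is √(30.3² − 27.04²) = 13.66. Taking the left-of-KA solution: S = (33.56, 20.87).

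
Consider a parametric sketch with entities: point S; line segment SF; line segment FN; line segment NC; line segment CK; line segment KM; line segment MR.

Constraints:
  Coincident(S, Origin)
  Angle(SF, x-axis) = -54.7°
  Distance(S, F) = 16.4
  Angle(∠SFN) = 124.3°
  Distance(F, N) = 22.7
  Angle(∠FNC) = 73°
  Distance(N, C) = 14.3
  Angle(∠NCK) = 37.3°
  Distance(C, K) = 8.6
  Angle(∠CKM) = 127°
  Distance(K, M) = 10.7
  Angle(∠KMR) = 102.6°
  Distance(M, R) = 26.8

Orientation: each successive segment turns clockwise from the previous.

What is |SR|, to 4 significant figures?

56.26

S is at the origin; SF runs at -54.7° with length 16.4, so F = (9.477, -13.38). ∠SFN = 124.3° gives FN at -110.4° from the x-axis; with |FN| = 22.7, N = (1.564, -34.66). ∠FNC = 73.0° gives NC at 142.6° from the x-axis; with |NC| = 14.3, C = (-9.796, -25.98). ∠NCK = 37.3° gives CK at -0.1000° from the x-axis; with |CK| = 8.6, K = (-1.196, -25.99). ∠CKM = 127.0° gives KM at -53.10° from the x-axis; with |KM| = 10.7, M = (5.229, -34.55). ∠KMR = 102.6° gives MR at -130.5° from the x-axis; with |MR| = 26.8, R = (-12.18, -54.93). Then |SR| = |R − S| = 56.26.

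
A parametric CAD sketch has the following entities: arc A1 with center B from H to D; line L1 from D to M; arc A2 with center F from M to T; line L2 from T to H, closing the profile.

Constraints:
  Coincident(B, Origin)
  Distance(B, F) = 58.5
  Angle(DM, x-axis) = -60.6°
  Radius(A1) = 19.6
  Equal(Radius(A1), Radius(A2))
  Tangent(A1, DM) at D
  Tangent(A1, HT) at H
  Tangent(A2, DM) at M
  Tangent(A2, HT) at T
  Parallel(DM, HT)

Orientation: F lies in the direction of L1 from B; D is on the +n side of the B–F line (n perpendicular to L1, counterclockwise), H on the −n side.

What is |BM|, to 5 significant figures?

61.696

Tangency of A1 to both parallel lines with radius 19.6 puts D and H at B ± 19.6·n: D = (17.076, 9.6217), H = (-17.076, -9.6217). Equal radii place M and T the same way about F: M = F + 19.6·n = (45.794, -41.344), T = F − 19.6·n = (11.642, -60.588). Then |BM| = |M − B| = 61.696.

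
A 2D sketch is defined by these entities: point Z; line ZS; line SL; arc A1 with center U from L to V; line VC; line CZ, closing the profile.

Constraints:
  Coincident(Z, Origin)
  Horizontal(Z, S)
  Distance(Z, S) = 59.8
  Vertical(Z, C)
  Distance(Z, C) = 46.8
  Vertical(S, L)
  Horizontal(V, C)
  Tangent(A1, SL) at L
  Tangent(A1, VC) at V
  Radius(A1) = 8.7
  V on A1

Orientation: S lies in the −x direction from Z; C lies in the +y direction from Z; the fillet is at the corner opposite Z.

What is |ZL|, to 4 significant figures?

70.91

Z is at the origin; Z and S share the same y with |ZS| = 59.8 and S on the −x side, so S = (-59.80, 0.000). ZC is vertical with |ZC| = 46.8 and C on the +y side, so C = (0.000, 46.80). The virtual corner opposite Z is at (-59.80, 46.80). Since A1 is tangent to SL there, UL ⟂ SL and since A1 is tangent to VC there, UV ⟂ VC, with radius 8.7, so the center U sits 8.7 in from both sides at U = (-51.10, 38.10). That places the tangent points at L = (-59.80, 38.10) on SL and V = (-51.10, 46.80) on VC. Then |ZL| = |L − Z| = 70.91.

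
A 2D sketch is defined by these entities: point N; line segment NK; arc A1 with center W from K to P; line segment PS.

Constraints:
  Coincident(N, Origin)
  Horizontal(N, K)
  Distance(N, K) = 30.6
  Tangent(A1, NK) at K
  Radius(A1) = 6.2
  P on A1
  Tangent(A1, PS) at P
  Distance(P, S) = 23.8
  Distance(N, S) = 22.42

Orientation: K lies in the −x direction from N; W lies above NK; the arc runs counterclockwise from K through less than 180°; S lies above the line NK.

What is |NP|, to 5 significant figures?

26.033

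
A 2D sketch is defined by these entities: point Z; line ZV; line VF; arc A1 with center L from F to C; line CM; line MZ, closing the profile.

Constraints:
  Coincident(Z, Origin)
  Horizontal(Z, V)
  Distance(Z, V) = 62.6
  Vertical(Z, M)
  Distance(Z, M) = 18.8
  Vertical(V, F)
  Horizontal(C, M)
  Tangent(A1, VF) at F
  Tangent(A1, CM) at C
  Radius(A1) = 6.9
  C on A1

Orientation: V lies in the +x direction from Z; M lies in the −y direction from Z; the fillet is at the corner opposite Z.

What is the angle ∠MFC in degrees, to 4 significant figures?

38.71°

Z is at the origin; Z and V share the same y with |ZV| = 62.6 and V on the +x side, so V = (62.60, 0.000). ZM is vertical with |ZM| = 18.8 and M on the −y side, so M = (0.000, -18.80). The virtual corner opposite Z is at (62.60, -18.80). Tangency of A1 to VF means the radius LF is perpendicular to VF and tangency of A1 to CM means the radius LC is perpendicular to CM, with radius 6.9, so the center L sits 6.9 in from both sides at L = (55.70, -11.90). That places the tangent points at F = (62.60, -11.90) on VF and C = (55.70, -18.80) on CM. Then cos ∠MFC = FM·FC / (|FM||FC|), giving 38.71°.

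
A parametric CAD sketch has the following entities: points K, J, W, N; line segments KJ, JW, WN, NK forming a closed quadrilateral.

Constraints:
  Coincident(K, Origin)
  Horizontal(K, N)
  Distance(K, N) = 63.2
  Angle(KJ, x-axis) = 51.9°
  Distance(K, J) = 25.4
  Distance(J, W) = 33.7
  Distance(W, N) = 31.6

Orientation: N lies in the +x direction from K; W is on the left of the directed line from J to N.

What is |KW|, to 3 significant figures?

55.9

K is at the origin; KN is horizontal with |KN| = 63.2 and N in +x, so N = (63.2, 0). KJ runs at 51.9° with |KJ| = 25.4, so J = (15.7, 20.0). W is determined by |JW| = 33.7 and |WN| = 31.6 together: it lies at the intersection of circle(J, 33.7) and circle(N, 31.6). With |JN| = 51.6, the foot of the radical line on JN is 27.1 from J and the perpendicular offset is √(33.7² − 27.1²) = 20.0. Taking the left-of-JN solution: W = (48.4, 27.9).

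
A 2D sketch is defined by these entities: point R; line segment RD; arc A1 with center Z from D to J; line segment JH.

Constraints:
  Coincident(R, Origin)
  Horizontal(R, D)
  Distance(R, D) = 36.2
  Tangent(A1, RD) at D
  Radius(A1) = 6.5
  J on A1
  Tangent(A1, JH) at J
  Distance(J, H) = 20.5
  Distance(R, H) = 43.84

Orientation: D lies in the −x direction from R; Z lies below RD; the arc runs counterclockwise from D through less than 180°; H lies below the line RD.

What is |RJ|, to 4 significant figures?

43.12

R is at the origin; R and D share the same y with |RD| = 36.2 and D on the −x side, so D = (-36.20, 0.000). A1 meets RD tangentially, so ZD is at right angles to RD, so Z = D + (0, -6.5) = (-36.20, -6.500). Since ZJ ⟂ JH (tangency), |ZH| = √(6.5² + 20.5²) = 21.51 regardless of where J sits on A1. So H lies on both circle(R, 43.84) and circle(Z, 21.51); the below-RD intersection is H = (-33.84, -27.88). J is the foot of the tangent from H: J = (-42.14, -9.134).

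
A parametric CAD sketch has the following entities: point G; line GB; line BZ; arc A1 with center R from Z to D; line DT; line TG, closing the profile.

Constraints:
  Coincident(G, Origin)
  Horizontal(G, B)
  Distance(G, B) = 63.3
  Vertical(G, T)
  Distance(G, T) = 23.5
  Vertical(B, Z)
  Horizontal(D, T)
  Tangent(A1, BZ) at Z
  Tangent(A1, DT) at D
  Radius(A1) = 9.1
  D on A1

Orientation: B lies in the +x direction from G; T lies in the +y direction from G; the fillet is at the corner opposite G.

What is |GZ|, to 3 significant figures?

64.9

The virtual corner opposite G is at (63.3, 23.5). A1 meets BZ tangentially, so RZ is at right angles to BZ and A1 meets DT tangentially, so RD is at right angles to DT, with radius 9.1, so the center R sits 9.1 in from both sides at R = (54.2, 14.4). That places the tangent points at Z = (63.3, 14.4) on BZ and D = (54.2, 23.5) on DT. Then |GZ| = |Z − G| = 64.9.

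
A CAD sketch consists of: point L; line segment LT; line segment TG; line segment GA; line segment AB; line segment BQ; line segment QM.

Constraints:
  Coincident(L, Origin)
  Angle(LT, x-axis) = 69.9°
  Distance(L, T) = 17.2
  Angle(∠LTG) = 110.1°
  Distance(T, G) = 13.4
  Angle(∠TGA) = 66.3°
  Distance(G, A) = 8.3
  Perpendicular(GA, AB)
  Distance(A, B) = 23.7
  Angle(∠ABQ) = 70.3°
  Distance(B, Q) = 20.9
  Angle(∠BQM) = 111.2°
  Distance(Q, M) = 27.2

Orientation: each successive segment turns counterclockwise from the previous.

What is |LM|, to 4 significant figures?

40.89

∠ABQ = 70.3° gives BQ at 93.20° from the x-axis; with |BQ| = 20.9, Q = (14.88, 30.98). ∠BQM = 111.2° gives QM at 162.0° from the x-axis; with |QM| = 27.2, M = (-10.99, 39.38). Then |LM| = |M − L| = 40.89.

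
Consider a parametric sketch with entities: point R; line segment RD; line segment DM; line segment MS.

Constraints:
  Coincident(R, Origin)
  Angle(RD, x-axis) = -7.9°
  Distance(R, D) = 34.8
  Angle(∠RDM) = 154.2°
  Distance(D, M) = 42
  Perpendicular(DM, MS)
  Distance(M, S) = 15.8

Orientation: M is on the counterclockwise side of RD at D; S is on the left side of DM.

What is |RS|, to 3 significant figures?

73.3

R is at the origin; RD runs at -7.9° with length 34.8, so D = 34.8·(cos -7.9°, sin -7.9°) = (34.5, -4.78). ∠RDM = 154.2°, so DM runs at -7.9° + (180° − 154.2°) = 17.9° from the x-axis; with |DM| = 42.0, M = D + 42.0·(cos 17.9°, sin 17.9°) = (74.4, 8.13). DM is perpendicular to MS; with |MS| = 15.8 on the left of DM, S = M + 15.8·(-0.307, 0.952) = (69.6, 23.2). Then |RS| = |S − R| = 73.3.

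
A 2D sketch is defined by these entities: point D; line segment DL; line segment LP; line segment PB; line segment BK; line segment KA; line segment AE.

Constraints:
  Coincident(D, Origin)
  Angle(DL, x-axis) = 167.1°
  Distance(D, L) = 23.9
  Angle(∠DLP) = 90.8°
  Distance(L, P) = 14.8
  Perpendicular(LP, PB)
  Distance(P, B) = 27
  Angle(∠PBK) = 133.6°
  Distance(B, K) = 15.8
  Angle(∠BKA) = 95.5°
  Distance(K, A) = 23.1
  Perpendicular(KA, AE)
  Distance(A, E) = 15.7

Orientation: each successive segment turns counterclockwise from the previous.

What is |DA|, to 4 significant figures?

13.81

D is at the origin; DL runs at 167.1° with length 23.9, so L = (-23.30, 5.336). ∠DLP = 90.8° gives LP at -103.7° from the x-axis; with |LP| = 14.8, P = (-26.80, -9.043). The perpendicularity gives PB at right angles to LP, so PB runs at -13.70°; with |PB| = 27.0, B = (-0.5702, -15.44). ∠PBK = 133.6° gives BK at 32.70° from the x-axis; with |BK| = 15.8, K = (12.73, -6.902). ∠BKA = 95.5° gives KA at 117.2° from the x-axis; with |KA| = 23.1, A = (2.167, 13.64). Then |DA| = |A − D| = 13.81.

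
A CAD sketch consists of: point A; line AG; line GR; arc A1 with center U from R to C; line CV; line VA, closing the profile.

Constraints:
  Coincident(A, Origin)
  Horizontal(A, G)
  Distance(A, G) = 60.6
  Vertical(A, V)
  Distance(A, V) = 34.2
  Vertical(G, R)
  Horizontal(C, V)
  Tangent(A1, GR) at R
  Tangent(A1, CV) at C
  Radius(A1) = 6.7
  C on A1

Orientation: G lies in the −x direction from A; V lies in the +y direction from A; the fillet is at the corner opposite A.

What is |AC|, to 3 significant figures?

63.8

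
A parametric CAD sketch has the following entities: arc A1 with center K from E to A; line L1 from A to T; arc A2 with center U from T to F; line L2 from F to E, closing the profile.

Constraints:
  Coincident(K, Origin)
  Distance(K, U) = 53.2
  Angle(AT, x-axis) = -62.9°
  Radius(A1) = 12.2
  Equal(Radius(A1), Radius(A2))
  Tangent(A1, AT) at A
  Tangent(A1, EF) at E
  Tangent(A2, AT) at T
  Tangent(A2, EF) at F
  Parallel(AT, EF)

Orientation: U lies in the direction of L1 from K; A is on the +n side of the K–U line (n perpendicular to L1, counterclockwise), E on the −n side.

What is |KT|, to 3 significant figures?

54.6

Tangency of A1 to both parallel lines with radius 12.2 puts A and E at K ± 12.2·n: A = (10.9, 5.56), E = (-10.9, -5.56). Equal radii place T and F the same way about U: T = U + 12.2·n = (35.1, -41.8), F = U − 12.2·n = (13.4, -52.9). Then |KT| = |T − K| = 54.6.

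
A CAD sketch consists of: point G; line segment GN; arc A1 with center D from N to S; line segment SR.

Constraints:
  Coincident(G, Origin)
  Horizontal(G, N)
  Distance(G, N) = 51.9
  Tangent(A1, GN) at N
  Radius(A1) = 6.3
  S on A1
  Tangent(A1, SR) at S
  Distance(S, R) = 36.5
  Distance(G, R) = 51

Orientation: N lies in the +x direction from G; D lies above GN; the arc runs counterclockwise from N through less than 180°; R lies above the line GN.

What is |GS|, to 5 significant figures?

57.686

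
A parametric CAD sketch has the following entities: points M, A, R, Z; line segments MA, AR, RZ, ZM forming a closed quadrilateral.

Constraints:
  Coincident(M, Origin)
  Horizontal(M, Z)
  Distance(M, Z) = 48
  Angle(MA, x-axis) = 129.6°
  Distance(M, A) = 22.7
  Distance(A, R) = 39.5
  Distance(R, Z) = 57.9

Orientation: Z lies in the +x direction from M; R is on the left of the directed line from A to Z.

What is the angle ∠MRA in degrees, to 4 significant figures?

28.16°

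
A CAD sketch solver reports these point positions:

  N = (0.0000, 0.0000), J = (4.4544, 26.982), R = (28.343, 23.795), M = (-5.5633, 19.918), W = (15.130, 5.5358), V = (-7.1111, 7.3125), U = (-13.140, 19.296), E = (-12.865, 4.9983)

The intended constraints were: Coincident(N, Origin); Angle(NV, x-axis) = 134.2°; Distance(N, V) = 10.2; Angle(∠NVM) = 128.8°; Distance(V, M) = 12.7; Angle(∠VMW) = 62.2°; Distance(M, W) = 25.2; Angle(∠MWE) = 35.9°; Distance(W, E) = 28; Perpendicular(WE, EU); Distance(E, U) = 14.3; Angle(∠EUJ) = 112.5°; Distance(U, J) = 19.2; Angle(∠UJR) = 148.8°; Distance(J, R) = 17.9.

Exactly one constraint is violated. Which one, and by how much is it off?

Distance(J, R) = 17.9 — off by 6.20.

N = (0.00, 0.00) ✓; NV at 134.2° ✓; |NV| = 10.20 ✓; ∠NVM = 128.8° ✓; |VM| = 12.70 ✓; ∠VMW = 62.20° ✓; |MW| = 25.20 ✓; ∠MWE = 35.90° ✓; |WE| = 28.00 ✓; ∠(WE, EU) = 90.00° ✓; |EU| = 14.30 ✓; ∠EUJ = 112.5° ✓; |UJ| = 19.20 ✓; ∠UJR = 148.8° ✓; |JR| = 24.10 ✗.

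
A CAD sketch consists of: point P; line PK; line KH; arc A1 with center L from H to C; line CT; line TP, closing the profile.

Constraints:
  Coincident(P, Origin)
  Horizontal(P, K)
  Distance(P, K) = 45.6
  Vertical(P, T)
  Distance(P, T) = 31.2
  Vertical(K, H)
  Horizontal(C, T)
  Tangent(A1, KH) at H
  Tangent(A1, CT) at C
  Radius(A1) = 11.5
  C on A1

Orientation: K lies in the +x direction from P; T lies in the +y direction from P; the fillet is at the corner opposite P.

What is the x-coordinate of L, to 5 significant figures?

34.100

P and T share the same x with |PT| = 31.2 and T on the +y side, so T = (0.0000, 31.200). The virtual corner opposite P is at (45.600, 31.200). Since A1 is tangent to KH there, LH ⟂ KH and since A1 is tangent to CT there, LC ⟂ CT, with radius 11.5, so the center L sits 11.5 in from both sides at L = (34.100, 19.700). So L.x = 34.100.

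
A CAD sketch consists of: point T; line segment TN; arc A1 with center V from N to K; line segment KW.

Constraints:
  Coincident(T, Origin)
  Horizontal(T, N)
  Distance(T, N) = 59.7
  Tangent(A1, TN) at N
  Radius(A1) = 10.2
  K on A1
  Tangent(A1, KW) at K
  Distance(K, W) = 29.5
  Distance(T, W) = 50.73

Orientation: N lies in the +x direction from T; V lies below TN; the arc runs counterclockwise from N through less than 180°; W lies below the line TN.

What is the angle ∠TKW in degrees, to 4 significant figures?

73.09°

Checks: |VK| = 10.20 ✓; ∠(VK, KW) = 90.00° ✓; |KW| = 29.50 ✓; |TW| = 50.73 ✓.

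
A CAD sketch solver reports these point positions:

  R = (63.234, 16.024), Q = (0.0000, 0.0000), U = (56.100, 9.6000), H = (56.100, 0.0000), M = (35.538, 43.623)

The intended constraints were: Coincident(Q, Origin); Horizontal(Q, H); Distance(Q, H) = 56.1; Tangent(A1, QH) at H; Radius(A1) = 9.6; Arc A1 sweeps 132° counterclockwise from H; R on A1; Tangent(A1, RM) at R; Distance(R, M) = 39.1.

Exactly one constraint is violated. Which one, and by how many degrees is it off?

Tangent(A1, RM) at R — off by 3.10°.

Q = (0.00, 0.00) ✓; Q.y = 0.00, H.y = 0.00 ✓; |QH| = 56.10 ✓; ∠(UH, HQ) = 90.00° ✓; |UH| = 9.600 ✓; bearing(U→R) − bearing(U→H) = 132.0° ✓; |UR| = 9.600 ✓; ∠(UR, RM) = 86.90° ✗; |RM| = 39.10 ✓.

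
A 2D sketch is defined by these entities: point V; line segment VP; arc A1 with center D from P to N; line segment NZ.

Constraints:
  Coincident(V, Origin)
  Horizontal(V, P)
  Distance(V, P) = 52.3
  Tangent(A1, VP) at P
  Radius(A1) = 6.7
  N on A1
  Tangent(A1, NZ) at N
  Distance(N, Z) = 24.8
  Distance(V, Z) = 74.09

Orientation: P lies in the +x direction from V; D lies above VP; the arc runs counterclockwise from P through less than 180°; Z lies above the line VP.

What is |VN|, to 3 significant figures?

58.4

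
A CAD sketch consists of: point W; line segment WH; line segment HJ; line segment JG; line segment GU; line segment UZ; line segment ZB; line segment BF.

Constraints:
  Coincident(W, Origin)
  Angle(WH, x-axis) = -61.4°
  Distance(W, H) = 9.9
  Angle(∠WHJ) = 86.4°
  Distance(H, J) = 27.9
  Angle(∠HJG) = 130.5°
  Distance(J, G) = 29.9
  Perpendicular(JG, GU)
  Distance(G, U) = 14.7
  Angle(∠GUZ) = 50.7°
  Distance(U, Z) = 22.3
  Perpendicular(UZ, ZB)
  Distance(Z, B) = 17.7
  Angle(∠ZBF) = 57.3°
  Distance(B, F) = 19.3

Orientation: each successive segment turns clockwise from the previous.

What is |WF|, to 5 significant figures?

45.633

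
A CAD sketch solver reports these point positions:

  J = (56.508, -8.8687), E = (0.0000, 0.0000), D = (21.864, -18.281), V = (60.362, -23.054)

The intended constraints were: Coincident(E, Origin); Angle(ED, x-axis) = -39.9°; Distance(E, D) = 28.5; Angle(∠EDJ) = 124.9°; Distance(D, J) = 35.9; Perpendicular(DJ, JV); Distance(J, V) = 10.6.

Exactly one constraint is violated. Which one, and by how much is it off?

Distance(J, V) = 10.6 — off by 4.10.

E = (0.00, 0.00) ✓; ED at -39.90° ✓; |ED| = 28.50 ✓; ∠EDJ = 124.9° ✓; |DJ| = 35.90 ✓; ∠(DJ, JV) = 90.00° ✓; |JV| = 14.70 ✗.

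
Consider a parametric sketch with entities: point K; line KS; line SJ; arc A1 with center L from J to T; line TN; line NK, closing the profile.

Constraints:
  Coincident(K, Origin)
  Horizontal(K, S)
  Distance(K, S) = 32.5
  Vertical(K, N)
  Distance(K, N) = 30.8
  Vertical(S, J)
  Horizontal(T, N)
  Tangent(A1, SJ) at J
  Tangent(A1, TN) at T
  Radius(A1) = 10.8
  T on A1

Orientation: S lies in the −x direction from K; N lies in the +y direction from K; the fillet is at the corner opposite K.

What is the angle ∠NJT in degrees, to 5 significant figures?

26.618°

K is at the origin; K and S share the same y with |KS| = 32.5 and S on the −x side, so S = (-32.500, 0.0000). K and N share the same x with |KN| = 30.8 and N on the +y side, so N = (0.0000, 30.800). The virtual corner opposite K is at (-32.500, 30.800). The tangent condition forces LJ to be normal to SJ and A1 meets TN tangentially, so LT is at right angles to TN, with radius 10.8, so the center L sits 10.8 in from both sides at L = (-21.700, 20.000). That places the tangent points at J = (-32.500, 20.000) on SJ and T = (-21.700, 30.800) on TN. Then cos ∠NJT = JN·JT / (|JN||JT|), giving 26.618°.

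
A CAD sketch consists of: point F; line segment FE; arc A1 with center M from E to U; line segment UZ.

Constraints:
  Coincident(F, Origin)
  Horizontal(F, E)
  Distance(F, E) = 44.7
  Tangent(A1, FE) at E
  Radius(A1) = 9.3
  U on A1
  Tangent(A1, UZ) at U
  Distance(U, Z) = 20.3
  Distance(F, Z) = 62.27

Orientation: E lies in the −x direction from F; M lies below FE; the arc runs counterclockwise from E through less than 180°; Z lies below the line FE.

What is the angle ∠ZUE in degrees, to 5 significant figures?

136.52°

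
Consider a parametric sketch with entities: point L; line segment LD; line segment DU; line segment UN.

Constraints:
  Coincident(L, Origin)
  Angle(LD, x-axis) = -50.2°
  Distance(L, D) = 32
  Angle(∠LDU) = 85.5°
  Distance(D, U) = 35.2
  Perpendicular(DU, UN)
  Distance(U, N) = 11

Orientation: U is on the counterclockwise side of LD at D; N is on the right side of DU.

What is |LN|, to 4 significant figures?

53.94

L is at the origin; LD runs at -50.2° with length 32.0, so D = 32.0·(cos -50.2°, sin -50.2°) = (20.48, -24.59). ∠LDU = 85.5°, so DU runs at -50.2° + (180° − 85.5°) = 44.30° from the x-axis; with |DU| = 35.2, U = D + 35.2·(cos 44.30°, sin 44.30°) = (45.68, -0.0008547). The perpendicularity gives UN at right angles to DU; with |UN| = 11.0 on the right of DU, N = U + 11.0·(0.6984, -0.7157) = (53.36, -7.873). Then |LN| = |N − L| = 53.94.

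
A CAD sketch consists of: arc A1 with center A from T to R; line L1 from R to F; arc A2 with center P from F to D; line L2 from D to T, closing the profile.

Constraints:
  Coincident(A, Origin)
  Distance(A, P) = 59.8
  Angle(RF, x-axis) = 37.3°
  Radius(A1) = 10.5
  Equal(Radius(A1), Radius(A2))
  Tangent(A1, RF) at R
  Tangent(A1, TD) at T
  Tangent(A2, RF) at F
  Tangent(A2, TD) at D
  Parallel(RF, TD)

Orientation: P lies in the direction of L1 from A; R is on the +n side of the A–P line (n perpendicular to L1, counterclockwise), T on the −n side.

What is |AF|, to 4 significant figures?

60.71

Tangency of A1 to both parallel lines with radius 10.5 puts R and T at A ± 10.5·n: R = (-6.363, 8.352), T = (6.363, -8.352). Equal radii place F and D the same way about P: F = P + 10.5·n = (41.21, 44.59), D = P − 10.5·n = (53.93, 27.89). Then |AF| = |F − A| = 60.71.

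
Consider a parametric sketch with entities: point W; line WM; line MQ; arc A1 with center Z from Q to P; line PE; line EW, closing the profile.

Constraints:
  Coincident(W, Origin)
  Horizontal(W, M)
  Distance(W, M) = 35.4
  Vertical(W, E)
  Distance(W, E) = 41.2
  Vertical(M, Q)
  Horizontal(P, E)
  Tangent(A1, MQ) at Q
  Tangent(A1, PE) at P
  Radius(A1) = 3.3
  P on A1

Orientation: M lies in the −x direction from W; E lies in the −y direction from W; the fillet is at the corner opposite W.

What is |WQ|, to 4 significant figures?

51.86

The virtual corner opposite W is at (-35.40, -41.20). The tangent condition forces ZQ to be normal to MQ and since A1 is tangent to PE there, ZP ⟂ PE, with radius 3.3, so the center Z sits 3.3 in from both sides at Z = (-32.10, -37.90). That places the tangent points at Q = (-35.40, -37.90) on MQ and P = (-32.10, -41.20) on PE. Then |WQ| = |Q − W| = 51.86.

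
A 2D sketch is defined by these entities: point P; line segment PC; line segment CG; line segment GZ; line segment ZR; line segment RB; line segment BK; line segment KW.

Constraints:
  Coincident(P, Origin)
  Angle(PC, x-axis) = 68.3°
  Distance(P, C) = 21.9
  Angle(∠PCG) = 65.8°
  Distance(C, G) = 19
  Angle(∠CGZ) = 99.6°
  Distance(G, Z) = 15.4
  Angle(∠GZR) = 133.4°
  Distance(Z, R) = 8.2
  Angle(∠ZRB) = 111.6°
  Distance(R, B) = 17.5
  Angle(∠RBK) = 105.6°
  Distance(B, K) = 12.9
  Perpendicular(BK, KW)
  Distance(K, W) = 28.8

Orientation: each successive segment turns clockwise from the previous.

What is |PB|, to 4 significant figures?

9.658

∠GZR = 133.4° gives ZR at -172.9° from the x-axis; with |ZR| = 8.2, R = (4.066, -6.721). ∠ZRB = 111.6° gives RB at 118.7° from the x-axis; with |RB| = 17.5, B = (-4.338, 8.629). Then |PB| = |B − P| = 9.658.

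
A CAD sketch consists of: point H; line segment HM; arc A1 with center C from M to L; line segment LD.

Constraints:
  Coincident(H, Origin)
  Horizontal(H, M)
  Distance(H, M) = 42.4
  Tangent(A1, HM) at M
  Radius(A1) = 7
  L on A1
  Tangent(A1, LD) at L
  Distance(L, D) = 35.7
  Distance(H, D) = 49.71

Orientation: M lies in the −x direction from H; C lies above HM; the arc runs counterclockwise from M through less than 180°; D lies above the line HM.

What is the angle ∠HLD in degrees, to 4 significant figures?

87.82°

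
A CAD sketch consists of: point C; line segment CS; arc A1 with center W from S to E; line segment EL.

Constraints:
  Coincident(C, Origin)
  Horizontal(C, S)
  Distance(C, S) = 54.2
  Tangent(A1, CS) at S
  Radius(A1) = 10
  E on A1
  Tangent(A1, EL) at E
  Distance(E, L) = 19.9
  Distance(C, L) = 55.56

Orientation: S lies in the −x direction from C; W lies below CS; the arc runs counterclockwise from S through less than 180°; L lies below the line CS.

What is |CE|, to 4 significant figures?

63.37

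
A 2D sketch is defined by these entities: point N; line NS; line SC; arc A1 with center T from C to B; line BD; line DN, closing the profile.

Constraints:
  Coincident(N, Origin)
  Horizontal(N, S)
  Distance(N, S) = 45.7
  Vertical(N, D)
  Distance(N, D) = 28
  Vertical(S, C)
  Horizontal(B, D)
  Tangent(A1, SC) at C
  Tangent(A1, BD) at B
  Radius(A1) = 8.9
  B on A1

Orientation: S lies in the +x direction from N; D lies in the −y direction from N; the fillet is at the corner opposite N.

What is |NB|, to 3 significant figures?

46.2

N is at the origin; NS is horizontal with |NS| = 45.7 and S on the +x side, so S = (45.7, 0.00). ND is vertical with |ND| = 28.0 and D on the −y side, so D = (0.00, -28.0). The virtual corner opposite N is at (45.7, -28.0). Tangency of A1 to SC means the radius TC is perpendicular to SC and since A1 is tangent to BD there, TB ⟂ BD, with radius 8.9, so the center T sits 8.9 in from both sides at T = (36.8, -19.1). That places the tangent points at C = (45.7, -19.1) on SC and B = (36.8, -28.0) on BD. Then |NB| = |B − N| = 46.2.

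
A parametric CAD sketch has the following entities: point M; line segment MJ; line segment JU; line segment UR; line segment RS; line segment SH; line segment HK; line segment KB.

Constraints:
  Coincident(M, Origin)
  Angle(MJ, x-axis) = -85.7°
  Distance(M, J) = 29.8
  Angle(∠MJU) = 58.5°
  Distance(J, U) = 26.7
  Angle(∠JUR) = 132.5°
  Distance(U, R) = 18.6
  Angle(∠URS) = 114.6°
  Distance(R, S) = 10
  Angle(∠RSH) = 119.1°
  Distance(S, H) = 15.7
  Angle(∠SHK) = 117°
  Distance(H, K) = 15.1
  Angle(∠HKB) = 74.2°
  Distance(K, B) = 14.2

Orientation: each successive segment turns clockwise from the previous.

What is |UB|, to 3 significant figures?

7.91

M is at the origin; MJ runs at -85.7° with length 29.8, so J = (2.23, -29.7). ∠MJU = 58.5° gives JU at 153° from the x-axis; with |JU| = 26.7, U = (-21.5, -17.5). ∠JUR = 132.5° gives UR at 105° from the x-axis; with |UR| = 18.6, R = (-26.4, 0.429). ∠URS = 114.6° gives RS at 39.9° from the x-axis; with |RS| = 10.0, S = (-18.7, 6.84). ∠RSH = 119.1° gives SH at -21.0° from the x-axis; with |SH| = 15.7, H = (-4.09, 1.22). ∠SHK = 117.0° gives HK at -84.0° from the x-axis; with |HK| = 15.1, K = (-2.51, -13.8). ∠HKB = 74.2° gives KB at 170° from the x-axis; with |KB| = 14.2, B = (-16.5, -11.4). Then |UB| = |B − U| = 7.91.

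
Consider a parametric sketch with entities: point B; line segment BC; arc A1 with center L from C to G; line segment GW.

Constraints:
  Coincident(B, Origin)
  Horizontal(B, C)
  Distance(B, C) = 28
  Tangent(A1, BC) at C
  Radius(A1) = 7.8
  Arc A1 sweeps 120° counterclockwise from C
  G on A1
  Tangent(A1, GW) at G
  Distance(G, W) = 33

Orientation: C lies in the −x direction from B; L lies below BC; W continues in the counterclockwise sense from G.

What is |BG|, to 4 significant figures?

36.67

B is at the origin; B and C share the same y with |BC| = 28.0 and C on the −x side, so C = (-28.00, 0.000). A1 meets BC tangentially, so LC is at right angles to BC, so L = C + (0, -7.8) = (-28.00, -7.800). On A1, C sits at bearing 90° from L; a 120° counterclockwise sweep puts G at bearing 210°, so G = L + 7.8·(cos 210°, sin 210°) = (-34.75, -11.70). Then |BG| = |G − B| = 36.67.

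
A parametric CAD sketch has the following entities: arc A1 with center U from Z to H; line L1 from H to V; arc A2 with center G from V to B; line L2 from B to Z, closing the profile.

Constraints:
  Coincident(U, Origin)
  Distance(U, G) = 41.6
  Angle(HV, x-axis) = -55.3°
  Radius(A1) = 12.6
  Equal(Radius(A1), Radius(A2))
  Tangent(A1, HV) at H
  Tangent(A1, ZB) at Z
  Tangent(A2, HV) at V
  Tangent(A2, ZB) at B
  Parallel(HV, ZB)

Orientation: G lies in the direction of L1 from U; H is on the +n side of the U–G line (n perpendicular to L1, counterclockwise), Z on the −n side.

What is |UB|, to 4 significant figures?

43.47

Tangency of A1 to both parallel lines with radius 12.6 puts H and Z at U ± 12.6·n: H = (10.36, 7.173), Z = (-10.36, -7.173). Equal radii place V and B the same way about G: V = G + 12.6·n = (34.04, -27.03), B = G − 12.6·n = (13.32, -41.37). Then |UB| = |B − U| = 43.47.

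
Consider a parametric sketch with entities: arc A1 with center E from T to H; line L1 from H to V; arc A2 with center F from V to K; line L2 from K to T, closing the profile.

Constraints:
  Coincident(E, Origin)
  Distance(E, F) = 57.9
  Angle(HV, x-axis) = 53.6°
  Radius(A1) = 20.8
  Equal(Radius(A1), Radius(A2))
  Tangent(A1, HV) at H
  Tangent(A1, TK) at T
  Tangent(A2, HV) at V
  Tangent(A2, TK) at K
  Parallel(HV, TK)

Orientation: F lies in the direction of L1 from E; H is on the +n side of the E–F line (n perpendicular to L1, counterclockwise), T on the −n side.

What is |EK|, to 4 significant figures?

61.52

Tangency of A1 to both parallel lines with radius 20.8 puts H and T at E ± 20.8·n: H = (-16.74, 12.34), T = (16.74, -12.34). Equal radii place V and K the same way about F: V = F + 20.8·n = (17.62, 58.95), K = F − 20.8·n = (51.10, 34.26). Then |EK| = |K − E| = 61.52.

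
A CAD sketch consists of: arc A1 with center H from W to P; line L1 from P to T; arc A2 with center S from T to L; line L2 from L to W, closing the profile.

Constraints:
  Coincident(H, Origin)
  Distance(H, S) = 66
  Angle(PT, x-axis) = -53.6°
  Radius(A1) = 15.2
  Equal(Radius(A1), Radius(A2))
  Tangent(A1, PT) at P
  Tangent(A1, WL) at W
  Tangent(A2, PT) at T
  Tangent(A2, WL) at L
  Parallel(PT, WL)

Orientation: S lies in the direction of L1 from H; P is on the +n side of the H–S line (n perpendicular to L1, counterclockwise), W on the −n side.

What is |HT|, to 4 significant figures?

67.73

The slot axis is L1's direction at -53.6°, so u = (cos -53.6°, sin -53.6°) = (0.5934, -0.8049) and n = (−sin -53.6°, cos -53.6°) = (0.8049, 0.5934). H is at the origin and S lies 66.0 along u from H, so S = 66.0·u = (39.17, -53.12). Tangency of A1 to both parallel lines with radius 15.2 puts P and W at H ± 15.2·n: P = (12.23, 9.020), W = (-12.23, -9.020). Equal radii place T and L the same way about S: T = S + 15.2·n = (51.40, -44.10), L = S − 15.2·n = (26.93, -62.14). Then |HT| = |T − H| = 67.73.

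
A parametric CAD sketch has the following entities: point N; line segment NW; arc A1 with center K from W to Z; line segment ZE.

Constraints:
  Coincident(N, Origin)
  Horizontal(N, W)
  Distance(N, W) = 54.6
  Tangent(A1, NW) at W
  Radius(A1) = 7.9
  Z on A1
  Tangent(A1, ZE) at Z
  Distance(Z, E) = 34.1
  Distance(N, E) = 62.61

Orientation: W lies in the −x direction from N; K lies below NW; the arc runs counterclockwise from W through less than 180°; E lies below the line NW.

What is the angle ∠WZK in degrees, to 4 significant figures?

31.77°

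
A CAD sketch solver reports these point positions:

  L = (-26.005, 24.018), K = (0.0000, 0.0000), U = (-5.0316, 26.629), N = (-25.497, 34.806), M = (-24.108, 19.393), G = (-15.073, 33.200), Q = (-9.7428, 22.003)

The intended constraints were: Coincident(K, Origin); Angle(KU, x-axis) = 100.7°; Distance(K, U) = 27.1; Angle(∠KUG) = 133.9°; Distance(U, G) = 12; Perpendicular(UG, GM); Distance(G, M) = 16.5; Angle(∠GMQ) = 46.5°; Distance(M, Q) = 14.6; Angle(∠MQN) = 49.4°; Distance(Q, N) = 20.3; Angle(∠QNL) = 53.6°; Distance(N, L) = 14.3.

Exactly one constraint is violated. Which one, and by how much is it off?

Distance(N, L) = 14.3 — off by 3.50.

K = (0.00, 0.00) ✓; KU at 100.7° ✓; |KU| = 27.10 ✓; ∠KUG = 133.9° ✓; |UG| = 12.00 ✓; ∠(UG, GM) = 90.00° ✓; |GM| = 16.50 ✓; ∠GMQ = 46.50° ✓; |MQ| = 14.60 ✓; ∠MQN = 49.40° ✓; |QN| = 20.30 ✓; ∠QNL = 53.60° ✓; |NL| = 10.80 ✗.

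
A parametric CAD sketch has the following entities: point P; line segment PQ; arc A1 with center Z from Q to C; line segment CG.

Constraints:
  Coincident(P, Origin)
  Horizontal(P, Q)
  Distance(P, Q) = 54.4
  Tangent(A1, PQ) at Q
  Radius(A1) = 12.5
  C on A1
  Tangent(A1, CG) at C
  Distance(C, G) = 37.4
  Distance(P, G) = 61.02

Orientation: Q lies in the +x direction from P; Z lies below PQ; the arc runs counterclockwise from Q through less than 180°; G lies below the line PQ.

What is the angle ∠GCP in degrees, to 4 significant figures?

97.80°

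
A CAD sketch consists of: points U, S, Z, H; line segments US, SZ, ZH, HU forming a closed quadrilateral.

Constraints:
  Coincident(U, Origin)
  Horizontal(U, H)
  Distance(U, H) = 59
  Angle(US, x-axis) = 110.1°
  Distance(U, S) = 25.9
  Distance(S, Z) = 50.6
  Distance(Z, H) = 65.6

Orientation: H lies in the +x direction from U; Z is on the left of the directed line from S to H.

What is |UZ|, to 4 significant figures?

64.88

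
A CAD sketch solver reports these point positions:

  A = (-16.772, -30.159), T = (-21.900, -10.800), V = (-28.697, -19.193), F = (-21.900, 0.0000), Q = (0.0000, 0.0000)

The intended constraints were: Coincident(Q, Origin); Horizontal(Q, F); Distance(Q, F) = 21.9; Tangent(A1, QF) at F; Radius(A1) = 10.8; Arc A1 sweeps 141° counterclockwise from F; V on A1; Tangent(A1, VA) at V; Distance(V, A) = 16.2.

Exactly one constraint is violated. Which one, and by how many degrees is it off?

Tangent(A1, VA) at V — off by 3.60°.

Q = (0.00, 0.00) ✓; Q.y = 0.00, F.y = 0.00 ✓; |QF| = 21.90 ✓; ∠(TF, FQ) = 90.00° ✓; |TF| = 10.80 ✓; bearing(T→V) − bearing(T→F) = 141.0° ✓; |TV| = 10.80 ✓; ∠(TV, VA) = 93.60° ✗; |VA| = 16.20 ✓.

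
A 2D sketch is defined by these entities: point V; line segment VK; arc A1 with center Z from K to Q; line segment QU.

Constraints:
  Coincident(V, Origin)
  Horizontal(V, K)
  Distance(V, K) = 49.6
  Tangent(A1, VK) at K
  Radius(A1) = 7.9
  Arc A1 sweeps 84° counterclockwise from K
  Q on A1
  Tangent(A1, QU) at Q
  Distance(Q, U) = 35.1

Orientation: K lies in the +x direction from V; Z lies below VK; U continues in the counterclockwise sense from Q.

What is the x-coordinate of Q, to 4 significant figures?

41.74

V is at the origin; VK is horizontal with |VK| = 49.6 and K on the +x side, so K = (49.60, 0.000). A1 meets VK tangentially, so ZK is at right angles to VK, so Z = K + (0, -7.9) = (49.60, -7.900). On A1, K sits at bearing 90° from Z; an 84° counterclockwise sweep puts Q at bearing 174°, so Q = Z + 7.9·(cos 174°, sin 174°) = (41.74, -7.074). So Q.x = 41.74.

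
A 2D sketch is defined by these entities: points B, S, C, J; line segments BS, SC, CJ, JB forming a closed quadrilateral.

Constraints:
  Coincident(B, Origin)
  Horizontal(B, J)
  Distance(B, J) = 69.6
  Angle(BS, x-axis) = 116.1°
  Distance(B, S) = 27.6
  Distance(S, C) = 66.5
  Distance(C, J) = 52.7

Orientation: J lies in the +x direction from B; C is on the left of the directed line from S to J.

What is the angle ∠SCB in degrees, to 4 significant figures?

23.20°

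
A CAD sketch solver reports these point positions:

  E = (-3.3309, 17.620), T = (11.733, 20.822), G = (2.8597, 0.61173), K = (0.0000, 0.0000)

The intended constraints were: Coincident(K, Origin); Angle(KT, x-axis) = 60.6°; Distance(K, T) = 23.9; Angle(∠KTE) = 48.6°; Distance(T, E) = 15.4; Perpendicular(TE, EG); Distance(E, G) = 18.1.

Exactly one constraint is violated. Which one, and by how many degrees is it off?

Perpendicular(TE, EG) — off by 8.00°.

K = (0.00, 0.00) ✓; KT at 60.60° ✓; |KT| = 23.90 ✓; ∠KTE = 48.60° ✓; |TE| = 15.40 ✓; ∠(TE, EG) = 98.00° ✗; |EG| = 18.10 ✓.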